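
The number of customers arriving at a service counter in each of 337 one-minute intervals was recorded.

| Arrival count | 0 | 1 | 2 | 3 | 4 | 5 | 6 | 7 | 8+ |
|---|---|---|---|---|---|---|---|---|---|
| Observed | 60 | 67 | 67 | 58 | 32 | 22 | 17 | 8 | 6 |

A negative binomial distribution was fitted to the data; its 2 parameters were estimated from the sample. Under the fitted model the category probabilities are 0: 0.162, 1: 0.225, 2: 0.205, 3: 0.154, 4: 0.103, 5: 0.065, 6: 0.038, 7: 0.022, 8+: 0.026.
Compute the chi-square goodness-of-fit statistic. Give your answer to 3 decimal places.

Expected counts E_i = n·p_i: 337×0.162 = 54.594, 337×0.225 = 75.825, 337×0.205 = 69.085, 337×0.154 = 51.898, 337×0.103 = 34.711, 337×0.065 = 21.905, 337×0.038 = 12.806, 337×0.022 = 7.414, 337×0.026 = 8.762.
χ² = (60−54.594)²/54.594 + (67−75.825)²/75.825 + (67−69.085)²/69.085 + (58−51.898)²/51.898 + (32−34.711)²/34.711 + (22−21.905)²/21.905 + (17−12.806)²/12.806 + (8−7.414)²/7.414 + (6−8.762)²/8.762
   = 0.5353 + 1.0271 + 0.0629 + 0.7175 + 0.2117 + 0.0004 + 1.3735 + 0.0463 + 0.8707
Sum = 4.845

4.845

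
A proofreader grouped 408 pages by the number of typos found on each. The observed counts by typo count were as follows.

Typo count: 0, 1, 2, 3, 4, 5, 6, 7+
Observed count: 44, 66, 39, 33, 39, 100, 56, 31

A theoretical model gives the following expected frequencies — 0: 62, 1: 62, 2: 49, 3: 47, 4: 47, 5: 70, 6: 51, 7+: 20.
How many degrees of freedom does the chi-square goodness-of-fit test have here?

7

There are k = 8 categories and no parameters were estimated from the data, so df = 8 − 1 = 7.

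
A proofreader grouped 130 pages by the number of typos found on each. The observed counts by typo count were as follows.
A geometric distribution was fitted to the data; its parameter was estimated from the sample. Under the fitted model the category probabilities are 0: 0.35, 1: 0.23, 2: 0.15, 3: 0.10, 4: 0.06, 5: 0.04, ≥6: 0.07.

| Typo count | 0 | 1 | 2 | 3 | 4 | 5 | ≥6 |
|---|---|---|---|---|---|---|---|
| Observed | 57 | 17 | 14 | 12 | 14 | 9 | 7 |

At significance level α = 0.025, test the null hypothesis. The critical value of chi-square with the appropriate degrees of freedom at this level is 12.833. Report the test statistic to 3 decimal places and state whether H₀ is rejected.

Expected counts E_i = n·p_i: 130×0.35 = 45.5, 130×0.23 = 29.9, 130×0.15 = 19.5, 130×0.10 = 13, 130×0.06 = 7.8, 130×0.04 = 5.2, 130×0.07 = 9.1.
χ² = (57−45.5)²/45.5 + (17−29.9)²/29.9 + (14−19.5)²/19.5 + (12−13)²/13 + (14−7.8)²/7.8 + (9−5.2)²/5.2 + (7−9.1)²/9.1
   = 2.9066 + 5.5656 + 1.5513 + 0.0769 + 4.9282 + 2.7769 + 0.4846
Sum = 18.290
df = 5. Since 18.290 > 12.833, we reject H₀.

18.290; reject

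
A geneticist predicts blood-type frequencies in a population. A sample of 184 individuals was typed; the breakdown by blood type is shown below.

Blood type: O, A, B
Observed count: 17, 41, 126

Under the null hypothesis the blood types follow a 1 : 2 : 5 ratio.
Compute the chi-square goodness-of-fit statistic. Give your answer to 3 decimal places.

Ratio total = 8. Expected counts: 184×1/8 = 23, 184×2/8 = 46, 184×5/8 = 115.
cat         O        E   (O−E)²/E
O          17       23     1.5652
A          41       46     0.5435
B         126      115     1.0522
Sum = 3.161

3.161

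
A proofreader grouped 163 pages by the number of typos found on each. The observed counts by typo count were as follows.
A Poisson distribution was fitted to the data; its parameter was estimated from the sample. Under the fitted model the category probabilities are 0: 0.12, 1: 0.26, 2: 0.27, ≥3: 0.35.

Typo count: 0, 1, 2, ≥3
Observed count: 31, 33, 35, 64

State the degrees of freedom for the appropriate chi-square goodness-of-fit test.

There are k = 4 categories and 1 parameter estimated from the data, so df = 4 − 1 − 1 = 2.

2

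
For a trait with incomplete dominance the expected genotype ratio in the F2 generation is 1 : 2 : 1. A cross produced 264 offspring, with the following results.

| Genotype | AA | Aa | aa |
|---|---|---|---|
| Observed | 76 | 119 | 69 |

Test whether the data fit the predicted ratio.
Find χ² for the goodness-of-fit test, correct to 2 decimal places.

2.93

Ratio total = 4. Expected counts: 264×1/4 = 66, 264×2/4 = 132, 264×1/4 = 66.
cat         O        E   (O−E)²/E
AA         76       66      1.515
Aa        119      132      1.280
aa         69       66      0.136
Sum = 2.93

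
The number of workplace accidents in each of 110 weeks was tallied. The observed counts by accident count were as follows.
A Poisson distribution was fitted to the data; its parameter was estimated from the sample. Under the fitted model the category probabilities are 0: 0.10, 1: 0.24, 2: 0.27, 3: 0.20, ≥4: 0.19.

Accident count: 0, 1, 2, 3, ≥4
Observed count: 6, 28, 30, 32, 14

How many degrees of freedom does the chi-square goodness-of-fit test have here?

There are k = 5 categories and 1 parameter estimated from the data, so df = 5 − 1 − 1 = 3.

3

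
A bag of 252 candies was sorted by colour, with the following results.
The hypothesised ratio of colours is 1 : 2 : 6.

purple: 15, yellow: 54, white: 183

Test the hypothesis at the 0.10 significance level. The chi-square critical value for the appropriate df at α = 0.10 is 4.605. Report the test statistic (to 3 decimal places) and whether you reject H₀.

Ratio total = 9. Expected counts: 252×1/9 = 28, 252×2/9 = 56, 252×6/9 = 168.
purple: (15 − 28)²/28 = 169/28 = 6.0357
yellow: (54 − 56)²/56 = 4/56 = 0.0714
white: (183 − 168)²/168 = 225/168 = 1.3393
Sum = 7.446
df = 2. Since 7.446 > 4.605, we reject H₀.

7.446; reject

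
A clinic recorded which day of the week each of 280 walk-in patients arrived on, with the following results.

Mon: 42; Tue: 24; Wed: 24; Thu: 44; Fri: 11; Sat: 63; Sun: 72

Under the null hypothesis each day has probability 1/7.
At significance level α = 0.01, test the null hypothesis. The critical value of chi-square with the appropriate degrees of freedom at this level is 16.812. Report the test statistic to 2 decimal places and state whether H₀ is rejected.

73.15; reject

Expected count for each of the 7 categories: 280/7 = 40.
χ² = (42−40)²/40 + (24−40)²/40 + (24−40)²/40 + (44−40)²/40 + (11−40)²/40 + (63−40)²/40 + (72−40)²/40
   = 0.100 + 6.400 + 6.400 + 0.400 + 21.025 + 13.225 + 25.600
Sum = 73.15
df = 6. Since 73.15 > 16.812, we reject H₀.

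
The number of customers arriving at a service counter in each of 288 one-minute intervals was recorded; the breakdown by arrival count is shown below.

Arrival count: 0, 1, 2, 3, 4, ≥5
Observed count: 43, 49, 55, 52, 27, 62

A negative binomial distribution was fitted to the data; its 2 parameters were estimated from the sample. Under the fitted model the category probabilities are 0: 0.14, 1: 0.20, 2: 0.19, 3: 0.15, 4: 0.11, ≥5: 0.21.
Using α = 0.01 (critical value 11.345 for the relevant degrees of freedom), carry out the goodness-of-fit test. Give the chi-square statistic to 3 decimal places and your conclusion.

Expected counts E_i = n·p_i: 288×0.14 = 40.32, 288×0.20 = 57.6, 288×0.19 = 54.72, 288×0.15 = 43.2, 288×0.11 = 31.68, 288×0.21 = 60.48.
0: (43 − 40.32)²/40.32 = 7.1824/40.32 = 0.1781
1: (49 − 57.6)²/57.6 = 73.96/57.6 = 1.2840
2: (55 − 54.72)²/54.72 = 0.0784/54.72 = 0.0014
3: (52 − 43.2)²/43.2 = 77.44/43.2 = 1.7926
4: (27 − 31.68)²/31.68 = 21.9024/31.68 = 0.6914
≥5: (62 − 60.48)²/60.48 = 2.3104/60.48 = 0.0382
Sum = 3.986
df = 3. Since 3.986 < 11.345, we do not reject H₀.

3.986; do not reject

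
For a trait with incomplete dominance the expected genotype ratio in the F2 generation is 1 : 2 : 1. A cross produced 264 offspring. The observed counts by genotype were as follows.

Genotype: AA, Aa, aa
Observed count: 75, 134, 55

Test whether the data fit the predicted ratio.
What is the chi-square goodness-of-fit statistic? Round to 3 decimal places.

3.091

Ratio total = 4. Expected counts: 264×1/4 = 66, 264×2/4 = 132, 264×1/4 = 66.
AA: (75 − 66)²/66 = 81/66 = 1.2273
Aa: (134 − 132)²/132 = 4/132 = 0.0303
aa: (55 − 66)²/66 = 121/66 = 1.8333
Sum = 3.091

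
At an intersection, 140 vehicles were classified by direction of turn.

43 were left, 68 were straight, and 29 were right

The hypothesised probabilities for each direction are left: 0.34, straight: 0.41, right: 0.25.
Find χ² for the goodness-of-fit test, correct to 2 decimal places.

Expected counts E_i = n·p_i: 140×0.34 = 47.6, 140×0.41 = 57.4, 140×0.25 = 35.
left: (43 − 47.6)²/47.6 = 21.16/47.6 = 0.445
straight: (68 − 57.4)²/57.4 = 112.36/57.4 = 1.957
right: (29 − 35)²/35 = 36/35 = 1.029
Sum = 3.43

3.43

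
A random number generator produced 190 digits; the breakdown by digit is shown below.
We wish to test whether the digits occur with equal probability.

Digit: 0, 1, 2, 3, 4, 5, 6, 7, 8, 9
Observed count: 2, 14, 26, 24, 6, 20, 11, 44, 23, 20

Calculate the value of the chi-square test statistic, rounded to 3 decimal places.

66.526

Expected count for each of the 10 categories: 190/10 = 19.
χ² = (2−19)²/19 + (14−19)²/19 + (26−19)²/19 + (24−19)²/19 + (6−19)²/19 + (20−19)²/19 + (11−19)²/19 + (44−19)²/19 + (23−19)²/19 + (20−19)²/19
   = 15.2105 + 1.3158 + 2.5789 + 1.3158 + 8.8947 + 0.0526 + 3.3684 + 32.8947 + 0.8421 + 0.0526
Sum = 66.526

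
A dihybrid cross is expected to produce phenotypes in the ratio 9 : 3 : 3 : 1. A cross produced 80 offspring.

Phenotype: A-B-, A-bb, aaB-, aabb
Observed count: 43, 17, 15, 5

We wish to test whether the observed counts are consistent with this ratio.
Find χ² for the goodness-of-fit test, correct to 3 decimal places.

0.356

Ratio total = 16. Expected counts: 80×9/16 = 45, 80×3/16 = 15, 80×3/16 = 15, 80×1/16 = 5.
cat         O        E   (O−E)²/E
A-B-       43       45     0.0889
A-bb       17       15     0.2667
aaB-       15       15     0.0000
aabb        5        5     0.0000
Sum = 0.356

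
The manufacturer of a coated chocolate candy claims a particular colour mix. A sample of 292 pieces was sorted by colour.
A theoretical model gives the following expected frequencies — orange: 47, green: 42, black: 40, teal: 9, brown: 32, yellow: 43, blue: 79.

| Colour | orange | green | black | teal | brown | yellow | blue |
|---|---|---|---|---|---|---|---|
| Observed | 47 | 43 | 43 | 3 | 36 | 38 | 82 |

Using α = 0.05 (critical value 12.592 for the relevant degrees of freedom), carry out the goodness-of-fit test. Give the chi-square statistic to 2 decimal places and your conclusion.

5.44; do not reject

orange: (47 − 47)²/47 = 0/47 = 0.000
green: (43 − 42)²/42 = 1/42 = 0.024
black: (43 − 40)²/40 = 9/40 = 0.225
teal: (3 − 9)²/9 = 36/9 = 4.000
brown: (36 − 32)²/32 = 16/32 = 0.500
yellow: (38 − 43)²/43 = 25/43 = 0.581
blue: (82 − 79)²/79 = 9/79 = 0.114
Sum = 5.44
df = 6. Since 5.44 < 12.592, we do not reject H₀.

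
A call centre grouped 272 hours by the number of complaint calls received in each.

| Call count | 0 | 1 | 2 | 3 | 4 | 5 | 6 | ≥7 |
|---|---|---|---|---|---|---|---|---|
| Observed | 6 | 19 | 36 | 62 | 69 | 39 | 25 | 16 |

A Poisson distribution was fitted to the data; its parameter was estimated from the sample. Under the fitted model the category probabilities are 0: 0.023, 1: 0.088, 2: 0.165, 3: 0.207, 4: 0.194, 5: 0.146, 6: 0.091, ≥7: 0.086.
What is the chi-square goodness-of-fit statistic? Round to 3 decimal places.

Expected counts E_i = n·p_i: 272×0.023 = 6.256, 272×0.088 = 23.936, 272×0.165 = 44.88, 272×0.207 = 56.304, 272×0.194 = 52.768, 272×0.146 = 39.712, 272×0.091 = 24.752, 272×0.086 = 23.392.
χ² = (6−6.256)²/6.256 + (19−23.936)²/23.936 + (36−44.88)²/44.88 + (62−56.304)²/56.304 + (69−52.768)²/52.768 + (39−39.712)²/39.712 + (25−24.752)²/24.752 + (16−23.392)²/23.392
   = 0.0105 + 1.0179 + 1.7570 + 0.5762 + 4.9931 + 0.0128 + 0.0025 + 2.3359
Sum = 10.706

10.706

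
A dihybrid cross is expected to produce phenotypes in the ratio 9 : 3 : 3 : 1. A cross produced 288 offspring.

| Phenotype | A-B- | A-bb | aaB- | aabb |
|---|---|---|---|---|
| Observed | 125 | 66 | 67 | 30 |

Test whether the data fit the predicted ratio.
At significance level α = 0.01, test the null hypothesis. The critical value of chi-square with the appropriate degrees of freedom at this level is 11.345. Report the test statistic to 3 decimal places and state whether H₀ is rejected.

22.247; reject

Ratio total = 16. Expected counts: 288×9/16 = 162, 288×3/16 = 54, 288×3/16 = 54, 288×1/16 = 18.
A-B-: (125 − 162)²/162 = 1369/162 = 8.4506
A-bb: (66 − 54)²/54 = 144/54 = 2.6667
aaB-: (67 − 54)²/54 = 169/54 = 3.1296
aabb: (30 − 18)²/18 = 144/18 = 8.0000
Sum = 22.247
df = 3. Since 22.247 > 11.345, we reject H₀.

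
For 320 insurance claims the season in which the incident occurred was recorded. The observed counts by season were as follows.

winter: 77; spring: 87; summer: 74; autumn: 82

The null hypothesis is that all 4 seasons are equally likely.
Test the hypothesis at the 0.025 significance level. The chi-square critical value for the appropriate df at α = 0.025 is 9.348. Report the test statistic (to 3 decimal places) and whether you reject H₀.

1.225; do not reject

Under H₀ each category has probability 1/4, so each expected count is 320/4 = 80.
cat         O        E   (O−E)²/E
winter     77       80     0.1125
spring     87       80     0.6125
summer     74       80     0.4500
autumn     82       80     0.0500
Sum = 1.225
df = 3. Since 1.225 < 9.348, we do not reject H₀.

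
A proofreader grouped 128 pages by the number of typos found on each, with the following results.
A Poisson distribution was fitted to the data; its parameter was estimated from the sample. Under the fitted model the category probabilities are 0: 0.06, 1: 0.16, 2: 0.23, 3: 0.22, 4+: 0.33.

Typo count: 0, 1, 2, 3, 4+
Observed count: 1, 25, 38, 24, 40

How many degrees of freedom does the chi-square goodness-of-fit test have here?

There are k = 5 categories and 1 parameter estimated from the data, so df = 5 − 1 − 1 = 3.

3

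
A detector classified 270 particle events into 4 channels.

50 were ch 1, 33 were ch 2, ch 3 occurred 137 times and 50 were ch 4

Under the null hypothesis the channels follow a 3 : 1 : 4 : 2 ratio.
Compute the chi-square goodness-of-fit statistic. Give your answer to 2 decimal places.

Ratio total = 10. Expected counts: 270×3/10 = 81, 270×1/10 = 27, 270×4/10 = 108, 270×2/10 = 54.
cat         O        E   (O−E)²/E
ch 1       50       81     11.864
ch 2       33       27      1.333
ch 3      137      108      7.787
ch 4       50       54      0.296
Sum = 21.28

21.28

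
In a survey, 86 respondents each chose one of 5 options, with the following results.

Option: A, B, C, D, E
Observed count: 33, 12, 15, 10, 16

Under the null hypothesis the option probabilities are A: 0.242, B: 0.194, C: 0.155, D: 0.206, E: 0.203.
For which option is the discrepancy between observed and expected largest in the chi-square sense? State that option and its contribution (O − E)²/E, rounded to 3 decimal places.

Expected counts E_i = n·p_i: 86×0.242 = 20.812, 86×0.194 = 16.684, 86×0.155 = 13.33, 86×0.206 = 17.716, 86×0.203 = 17.458.
cat         O        E   (O−E)²/E
A          33   20.812     7.1376
B          12   16.684     1.3150
C          15    13.33     0.2092
D          10   17.716     3.3606
E          16   17.458     0.1218
The largest term is for A: 7.138.

A, 7.138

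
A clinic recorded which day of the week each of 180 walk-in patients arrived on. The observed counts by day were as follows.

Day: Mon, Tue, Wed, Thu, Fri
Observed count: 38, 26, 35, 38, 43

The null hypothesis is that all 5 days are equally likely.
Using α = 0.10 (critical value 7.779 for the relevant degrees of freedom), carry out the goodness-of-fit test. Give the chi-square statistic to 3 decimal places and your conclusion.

Under H₀ each category has probability 1/5, so each expected count is 180/5 = 36.
Mon: (38 − 36)²/36 = 4/36 = 0.1111
Tue: (26 − 36)²/36 = 100/36 = 2.7778
Wed: (35 − 36)²/36 = 1/36 = 0.0278
Thu: (38 − 36)²/36 = 4/36 = 0.1111
Fri: (43 − 36)²/36 = 49/36 = 1.3611
Sum = 4.389
df = 4. Since 4.389 < 7.779, we do not reject H₀.

4.389; do not reject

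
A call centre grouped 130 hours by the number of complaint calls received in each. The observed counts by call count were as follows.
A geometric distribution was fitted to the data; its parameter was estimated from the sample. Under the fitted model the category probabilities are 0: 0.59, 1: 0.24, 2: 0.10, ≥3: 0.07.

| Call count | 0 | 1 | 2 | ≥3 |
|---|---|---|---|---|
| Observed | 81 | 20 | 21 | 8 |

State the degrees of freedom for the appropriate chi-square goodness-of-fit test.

There are k = 4 categories and 1 parameter estimated from the data, so df = 4 − 1 − 1 = 2.

2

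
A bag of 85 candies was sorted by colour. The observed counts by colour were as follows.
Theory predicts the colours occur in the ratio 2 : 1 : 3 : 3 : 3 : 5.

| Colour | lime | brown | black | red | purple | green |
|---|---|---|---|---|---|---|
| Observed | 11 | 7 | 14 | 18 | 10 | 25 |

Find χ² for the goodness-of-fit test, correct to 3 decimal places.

Ratio total = 17. Expected counts: 85×2/17 = 10, 85×1/17 = 5, 85×3/17 = 15, 85×3/17 = 15, 85×3/17 = 15, 85×5/17 = 25.
lime: (11 − 10)²/10 = 1/10 = 0.1000
brown: (7 − 5)²/5 = 4/5 = 0.8000
black: (14 − 15)²/15 = 1/15 = 0.0667
red: (18 − 15)²/15 = 9/15 = 0.6000
purple: (10 − 15)²/15 = 25/15 = 1.6667
green: (25 − 25)²/25 = 0/25 = 0.0000
Sum = 3.233

3.233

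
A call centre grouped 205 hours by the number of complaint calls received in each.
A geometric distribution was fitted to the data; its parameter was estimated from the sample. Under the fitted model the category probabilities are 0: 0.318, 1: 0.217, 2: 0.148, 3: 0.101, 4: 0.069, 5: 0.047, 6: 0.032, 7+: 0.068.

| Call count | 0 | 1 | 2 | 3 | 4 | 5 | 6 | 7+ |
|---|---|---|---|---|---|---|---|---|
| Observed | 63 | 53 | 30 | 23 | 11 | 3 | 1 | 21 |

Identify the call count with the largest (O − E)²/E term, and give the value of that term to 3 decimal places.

Expected counts E_i = n·p_i: 205×0.318 = 65.19, 205×0.217 = 44.485, 205×0.148 = 30.34, 205×0.101 = 20.705, 205×0.069 = 14.145, 205×0.047 = 9.635, 205×0.032 = 6.56, 205×0.068 = 13.94.
0: (63 − 65.19)²/65.19 = 4.7961/65.19 = 0.0736
1: (53 − 44.485)²/44.485 = 72.505225/44.485 = 1.6299
2: (30 − 30.34)²/30.34 = 0.1156/30.34 = 0.0038
3: (23 − 20.705)²/20.705 = 5.267025/20.705 = 0.2544
4: (11 − 14.145)²/14.145 = 9.891025/14.145 = 0.6993
5: (3 − 9.635)²/9.635 = 44.023225/9.635 = 4.5691
6: (1 − 6.56)²/6.56 = 30.9136/6.56 = 4.7124
7+: (21 − 13.94)²/13.94 = 49.8436/13.94 = 3.5756
The largest term is for 6: 4.712.

6, 4.712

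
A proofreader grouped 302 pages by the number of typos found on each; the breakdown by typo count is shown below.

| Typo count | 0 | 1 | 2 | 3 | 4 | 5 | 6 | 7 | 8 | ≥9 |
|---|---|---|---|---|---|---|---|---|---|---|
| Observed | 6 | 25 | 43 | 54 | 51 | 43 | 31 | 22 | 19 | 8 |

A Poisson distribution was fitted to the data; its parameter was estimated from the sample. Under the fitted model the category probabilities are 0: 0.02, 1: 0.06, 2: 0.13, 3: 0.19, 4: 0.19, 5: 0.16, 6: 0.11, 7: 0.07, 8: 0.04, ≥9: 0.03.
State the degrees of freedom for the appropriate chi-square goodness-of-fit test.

There are k = 10 categories and 1 parameter estimated from the data, so df = 10 − 1 − 1 = 8.

8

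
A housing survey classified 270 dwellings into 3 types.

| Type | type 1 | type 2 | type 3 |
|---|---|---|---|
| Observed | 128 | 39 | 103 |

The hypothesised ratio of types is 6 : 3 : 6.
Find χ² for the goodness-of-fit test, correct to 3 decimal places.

Ratio total = 15. Expected counts: 270×6/15 = 108, 270×3/15 = 54, 270×6/15 = 108.
χ² = (128−108)²/108 + (39−54)²/54 + (103−108)²/108
   = 3.7037 + 4.1667 + 0.2315
Sum = 8.102

8.102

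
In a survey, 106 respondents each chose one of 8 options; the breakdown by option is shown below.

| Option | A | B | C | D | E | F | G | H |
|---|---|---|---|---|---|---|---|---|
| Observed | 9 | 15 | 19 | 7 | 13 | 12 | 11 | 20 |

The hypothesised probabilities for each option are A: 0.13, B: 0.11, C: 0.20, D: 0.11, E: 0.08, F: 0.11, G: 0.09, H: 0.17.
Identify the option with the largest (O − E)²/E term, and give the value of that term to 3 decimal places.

Expected counts E_i = n·p_i: 106×0.13 = 13.78, 106×0.11 = 11.66, 106×0.20 = 21.2, 106×0.11 = 11.66, 106×0.08 = 8.48, 106×0.11 = 11.66, 106×0.09 = 9.54, 106×0.17 = 18.02.
χ² = (9−13.78)²/13.78 + (15−11.66)²/11.66 + (19−21.2)²/21.2 + (7−11.66)²/11.66 + (13−8.48)²/8.48 + (12−11.66)²/11.66 + (11−9.54)²/9.54 + (20−18.02)²/18.02
   = 1.6581 + 0.9567 + 0.2283 + 1.8624 + 2.4092 + 0.0099 + 0.2234 + 0.2176
The largest term is for E: 2.409.

E, 2.409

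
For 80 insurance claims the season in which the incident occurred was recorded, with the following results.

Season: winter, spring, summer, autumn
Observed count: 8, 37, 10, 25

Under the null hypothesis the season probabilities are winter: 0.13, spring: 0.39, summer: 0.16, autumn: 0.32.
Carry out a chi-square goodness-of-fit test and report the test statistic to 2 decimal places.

Expected counts E_i = n·p_i: 80×0.13 = 10.4, 80×0.39 = 31.2, 80×0.16 = 12.8, 80×0.32 = 25.6.
χ² = (8−10.4)²/10.4 + (37−31.2)²/31.2 + (10−12.8)²/12.8 + (25−25.6)²/25.6
   = 0.554 + 1.078 + 0.613 + 0.014
Sum = 2.26

2.26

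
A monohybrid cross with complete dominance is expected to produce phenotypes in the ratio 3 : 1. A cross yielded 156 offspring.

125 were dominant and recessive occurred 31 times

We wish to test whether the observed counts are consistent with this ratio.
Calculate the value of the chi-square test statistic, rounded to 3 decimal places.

Ratio total = 4. Expected counts: 156×3/4 = 117, 156×1/4 = 39.
χ² = (125−117)²/117 + (31−39)²/39
   = 0.5470 + 1.6410
Sum = 2.188

2.188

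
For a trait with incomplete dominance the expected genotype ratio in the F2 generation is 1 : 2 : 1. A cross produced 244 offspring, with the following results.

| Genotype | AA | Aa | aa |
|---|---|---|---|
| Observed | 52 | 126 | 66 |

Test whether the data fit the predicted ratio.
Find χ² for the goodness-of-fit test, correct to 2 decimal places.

Ratio total = 4. Expected counts: 244×1/4 = 61, 244×2/4 = 122, 244×1/4 = 61.
χ² = (52−61)²/61 + (126−122)²/122 + (66−61)²/61
   = 1.328 + 0.131 + 0.410
Sum = 1.87

1.87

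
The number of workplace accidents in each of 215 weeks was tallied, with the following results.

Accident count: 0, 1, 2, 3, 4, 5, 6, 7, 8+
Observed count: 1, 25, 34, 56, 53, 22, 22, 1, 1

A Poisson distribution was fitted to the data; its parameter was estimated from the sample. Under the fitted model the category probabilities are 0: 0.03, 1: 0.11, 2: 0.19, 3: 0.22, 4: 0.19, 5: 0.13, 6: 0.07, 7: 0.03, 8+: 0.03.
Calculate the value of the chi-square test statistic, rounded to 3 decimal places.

Expected counts E_i = n·p_i: 215×0.03 = 6.45, 215×0.11 = 23.65, 215×0.19 = 40.85, 215×0.22 = 47.3, 215×0.19 = 40.85, 215×0.13 = 27.95, 215×0.07 = 15.05, 215×0.03 = 6.45, 215×0.03 = 6.45.
cat         O        E   (O−E)²/E
0           1     6.45     4.6050
1          25    23.65     0.0771
2          34    40.85     1.1487
3          56     47.3     1.6002
4          53    40.85     3.6138
5          22    27.95     1.2666
6          22    15.05     3.2095
7           1     6.45     4.6050
8+          1     6.45     4.6050
Sum = 24.731

24.731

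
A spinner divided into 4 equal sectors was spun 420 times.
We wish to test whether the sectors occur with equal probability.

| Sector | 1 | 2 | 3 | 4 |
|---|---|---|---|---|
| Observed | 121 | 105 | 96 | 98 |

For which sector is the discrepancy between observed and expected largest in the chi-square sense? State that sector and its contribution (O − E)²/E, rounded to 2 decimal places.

1, 2.44

Under H₀ each category has probability 1/4, so each expected count is 420/4 = 105.
1: (121 − 105)²/105 = 256/105 = 2.438
2: (105 − 105)²/105 = 0/105 = 0.000
3: (96 − 105)²/105 = 81/105 = 0.771
4: (98 − 105)²/105 = 49/105 = 0.467
The largest term is for 1: 2.44.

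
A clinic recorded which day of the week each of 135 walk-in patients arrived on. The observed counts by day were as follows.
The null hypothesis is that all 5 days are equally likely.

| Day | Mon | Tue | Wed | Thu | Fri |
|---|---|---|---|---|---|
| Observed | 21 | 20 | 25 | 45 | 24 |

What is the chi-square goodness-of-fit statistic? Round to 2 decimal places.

Under H₀ each category has probability 1/5, so each expected count is 135/5 = 27.
Mon: (21 − 27)²/27 = 36/27 = 1.333
Tue: (20 − 27)²/27 = 49/27 = 1.815
Wed: (25 − 27)²/27 = 4/27 = 0.148
Thu: (45 − 27)²/27 = 324/27 = 12.000
Fri: (24 − 27)²/27 = 9/27 = 0.333
Sum = 15.63

15.63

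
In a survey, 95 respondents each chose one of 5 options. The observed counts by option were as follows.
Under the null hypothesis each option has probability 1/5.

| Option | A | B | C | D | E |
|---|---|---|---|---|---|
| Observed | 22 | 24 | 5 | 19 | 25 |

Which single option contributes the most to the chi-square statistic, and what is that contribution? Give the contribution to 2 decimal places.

C, 10.32

Under H₀ each category has probability 1/5, so each expected count is 95/5 = 19.
χ² = (22−19)²/19 + (24−19)²/19 + (5−19)²/19 + (19−19)²/19 + (25−19)²/19
   = 0.474 + 1.316 + 10.316 + 0.000 + 1.895
The largest term is for C: 10.32.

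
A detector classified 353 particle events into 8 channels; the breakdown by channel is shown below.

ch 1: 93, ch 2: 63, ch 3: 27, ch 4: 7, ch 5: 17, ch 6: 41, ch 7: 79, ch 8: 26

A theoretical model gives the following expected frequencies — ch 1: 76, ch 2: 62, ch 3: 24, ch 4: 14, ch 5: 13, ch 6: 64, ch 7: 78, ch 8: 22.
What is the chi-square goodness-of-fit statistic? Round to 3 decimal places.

17.930

cat         O        E   (O−E)²/E
ch 1       93       76     3.8026
ch 2       63       62     0.0161
ch 3       27       24     0.3750
ch 4        7       14     3.5000
ch 5       17       13     1.2308
ch 6       41       64     8.2656
ch 7       79       78     0.0128
ch 8       26       22     0.7273
Sum = 17.930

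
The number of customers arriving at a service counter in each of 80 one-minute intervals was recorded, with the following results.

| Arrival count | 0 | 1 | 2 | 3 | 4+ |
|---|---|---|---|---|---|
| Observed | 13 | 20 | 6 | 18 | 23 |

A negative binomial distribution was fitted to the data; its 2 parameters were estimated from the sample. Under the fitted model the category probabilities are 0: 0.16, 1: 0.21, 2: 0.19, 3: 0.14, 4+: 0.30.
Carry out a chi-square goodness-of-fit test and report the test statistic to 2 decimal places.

10.35

Expected counts E_i = n·p_i: 80×0.16 = 12.8, 80×0.21 = 16.8, 80×0.19 = 15.2, 80×0.14 = 11.2, 80×0.30 = 24.
χ² = (13−12.8)²/12.8 + (20−16.8)²/16.8 + (6−15.2)²/15.2 + (18−11.2)²/11.2 + (23−24)²/24
   = 0.003 + 0.610 + 5.568 + 4.129 + 0.042
Sum = 10.35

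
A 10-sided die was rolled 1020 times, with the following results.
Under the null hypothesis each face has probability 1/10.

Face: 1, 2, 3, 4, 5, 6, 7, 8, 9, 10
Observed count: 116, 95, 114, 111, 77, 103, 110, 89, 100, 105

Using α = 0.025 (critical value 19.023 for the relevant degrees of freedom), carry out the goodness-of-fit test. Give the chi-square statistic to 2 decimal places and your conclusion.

Under H₀ each category has probability 1/10, so each expected count is 1020/10 = 102.
1: (116 − 102)²/102 = 196/102 = 1.922
2: (95 − 102)²/102 = 49/102 = 0.480
3: (114 − 102)²/102 = 144/102 = 1.412
4: (111 − 102)²/102 = 81/102 = 0.794
5: (77 − 102)²/102 = 625/102 = 6.127
6: (103 − 102)²/102 = 1/102 = 0.010
7: (110 − 102)²/102 = 64/102 = 0.627
8: (89 − 102)²/102 = 169/102 = 1.657
9: (100 − 102)²/102 = 4/102 = 0.039
10: (105 − 102)²/102 = 9/102 = 0.088
Sum = 13.16
df = 9. Since 13.16 < 19.023, we do not reject H₀.

13.16; do not reject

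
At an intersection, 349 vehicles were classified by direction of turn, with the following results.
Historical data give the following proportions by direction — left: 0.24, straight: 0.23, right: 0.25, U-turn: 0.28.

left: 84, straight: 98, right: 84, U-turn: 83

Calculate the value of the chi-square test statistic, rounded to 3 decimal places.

6.255

Expected counts E_i = n·p_i: 349×0.24 = 83.76, 349×0.23 = 80.27, 349×0.25 = 87.25, 349×0.28 = 97.72.
cat           O        E   (O−E)²/E
left         84    83.76     0.0007
straight     98    80.27     3.9162
right        84    87.25     0.1211
U-turn       83    97.72     2.2173
Sum = 6.255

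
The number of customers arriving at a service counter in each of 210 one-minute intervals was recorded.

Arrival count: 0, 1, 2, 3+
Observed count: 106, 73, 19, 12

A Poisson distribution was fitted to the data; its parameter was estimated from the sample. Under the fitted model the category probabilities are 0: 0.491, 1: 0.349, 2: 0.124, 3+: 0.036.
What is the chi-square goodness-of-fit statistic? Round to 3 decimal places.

Expected counts E_i = n·p_i: 210×0.491 = 103.11, 210×0.349 = 73.29, 210×0.124 = 26.04, 210×0.036 = 7.56.
0: (106 − 103.11)²/103.11 = 8.3521/103.11 = 0.0810
1: (73 − 73.29)²/73.29 = 0.0841/73.29 = 0.0011
2: (19 − 26.04)²/26.04 = 49.5616/26.04 = 1.9033
3+: (12 − 7.56)²/7.56 = 19.7136/7.56 = 2.6076
Sum = 4.593

4.593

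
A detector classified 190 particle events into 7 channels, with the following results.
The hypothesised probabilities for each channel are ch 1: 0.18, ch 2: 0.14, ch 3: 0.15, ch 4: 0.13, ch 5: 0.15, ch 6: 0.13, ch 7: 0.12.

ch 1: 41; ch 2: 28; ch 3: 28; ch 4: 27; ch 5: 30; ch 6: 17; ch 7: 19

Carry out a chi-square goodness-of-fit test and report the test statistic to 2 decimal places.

4.76

Expected counts E_i = n·p_i: 190×0.18 = 34.2, 190×0.14 = 26.6, 190×0.15 = 28.5, 190×0.13 = 24.7, 190×0.15 = 28.5, 190×0.13 = 24.7, 190×0.12 = 22.8.
ch 1: (41 − 34.2)²/34.2 = 46.24/34.2 = 1.352
ch 2: (28 − 26.6)²/26.6 = 1.96/26.6 = 0.074
ch 3: (28 − 28.5)²/28.5 = 0.25/28.5 = 0.009
ch 4: (27 − 24.7)²/24.7 = 5.29/24.7 = 0.214
ch 5: (30 − 28.5)²/28.5 = 2.25/28.5 = 0.079
ch 6: (17 − 24.7)²/24.7 = 59.29/24.7 = 2.400
ch 7: (19 − 22.8)²/22.8 = 14.44/22.8 = 0.633
Sum = 4.76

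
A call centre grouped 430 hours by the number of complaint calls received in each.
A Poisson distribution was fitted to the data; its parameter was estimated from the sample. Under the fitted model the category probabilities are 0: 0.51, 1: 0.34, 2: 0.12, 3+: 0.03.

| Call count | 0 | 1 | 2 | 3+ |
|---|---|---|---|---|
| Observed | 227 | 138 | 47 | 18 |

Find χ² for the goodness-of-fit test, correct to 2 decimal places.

Expected counts E_i = n·p_i: 430×0.51 = 219.3, 430×0.34 = 146.2, 430×0.12 = 51.6, 430×0.03 = 12.9.
χ² = (227−219.3)²/219.3 + (138−146.2)²/146.2 + (47−51.6)²/51.6 + (18−12.9)²/12.9
   = 0.270 + 0.460 + 0.410 + 2.016
Sum = 3.16

3.16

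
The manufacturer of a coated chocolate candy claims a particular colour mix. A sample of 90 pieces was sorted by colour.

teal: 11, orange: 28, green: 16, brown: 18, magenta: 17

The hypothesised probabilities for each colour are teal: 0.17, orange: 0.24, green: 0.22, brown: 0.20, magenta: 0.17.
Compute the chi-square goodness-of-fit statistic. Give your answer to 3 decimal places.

Expected counts E_i = n·p_i: 90×0.17 = 15.3, 90×0.24 = 21.6, 90×0.22 = 19.8, 90×0.20 = 18, 90×0.17 = 15.3.
cat          O        E   (O−E)²/E
teal        11     15.3     1.2085
orange      28     21.6     1.8963
green       16     19.8     0.7293
brown       18       18     0.0000
magenta     17     15.3     0.1889
Sum = 4.023

4.023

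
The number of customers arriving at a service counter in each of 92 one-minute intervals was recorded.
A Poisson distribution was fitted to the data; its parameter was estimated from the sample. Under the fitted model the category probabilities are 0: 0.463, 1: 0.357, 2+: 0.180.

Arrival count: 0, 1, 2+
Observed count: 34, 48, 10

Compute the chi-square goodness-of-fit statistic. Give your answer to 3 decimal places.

11.327

Expected counts E_i = n·p_i: 92×0.463 = 42.596, 92×0.357 = 32.844, 92×0.180 = 16.56.
0: (34 − 42.596)²/42.596 = 73.891216/42.596 = 1.7347
1: (48 − 32.844)²/32.844 = 229.704336/32.844 = 6.9938
2+: (10 − 16.56)²/16.56 = 43.0336/16.56 = 2.5986
Sum = 11.327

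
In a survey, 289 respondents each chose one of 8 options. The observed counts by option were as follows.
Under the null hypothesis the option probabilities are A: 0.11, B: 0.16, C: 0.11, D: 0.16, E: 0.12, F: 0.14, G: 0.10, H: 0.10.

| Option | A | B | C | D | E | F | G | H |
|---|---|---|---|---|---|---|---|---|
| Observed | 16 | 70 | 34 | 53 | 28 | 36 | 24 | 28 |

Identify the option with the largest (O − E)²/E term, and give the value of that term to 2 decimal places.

B, 12.21

Expected counts E_i = n·p_i: 289×0.11 = 31.79, 289×0.16 = 46.24, 289×0.11 = 31.79, 289×0.16 = 46.24, 289×0.12 = 34.68, 289×0.14 = 40.46, 289×0.10 = 28.9, 289×0.10 = 28.9.
χ² = (16−31.79)²/31.79 + (70−46.24)²/46.24 + (34−31.79)²/31.79 + (53−46.24)²/46.24 + (28−34.68)²/34.68 + (36−40.46)²/40.46 + (24−28.9)²/28.9 + (28−28.9)²/28.9
   = 7.843 + 12.209 + 0.154 + 0.988 + 1.287 + 0.492 + 0.831 + 0.028
The largest term is for B: 12.21.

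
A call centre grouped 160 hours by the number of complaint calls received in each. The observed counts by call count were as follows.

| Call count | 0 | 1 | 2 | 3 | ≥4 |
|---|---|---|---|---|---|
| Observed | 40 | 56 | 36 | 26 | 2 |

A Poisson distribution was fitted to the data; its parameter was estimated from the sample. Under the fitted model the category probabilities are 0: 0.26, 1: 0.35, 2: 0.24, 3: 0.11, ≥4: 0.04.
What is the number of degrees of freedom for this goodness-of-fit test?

3

There are k = 5 categories and 1 parameter estimated from the data, so df = 5 − 1 − 1 = 3.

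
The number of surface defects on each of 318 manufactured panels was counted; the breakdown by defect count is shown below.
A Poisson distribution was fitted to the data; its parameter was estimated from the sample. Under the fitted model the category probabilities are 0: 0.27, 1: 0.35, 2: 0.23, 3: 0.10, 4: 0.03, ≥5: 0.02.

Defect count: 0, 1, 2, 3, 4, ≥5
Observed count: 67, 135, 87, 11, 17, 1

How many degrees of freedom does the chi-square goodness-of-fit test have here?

4

There are k = 6 categories and 1 parameter estimated from the data, so df = 6 − 1 − 1 = 4.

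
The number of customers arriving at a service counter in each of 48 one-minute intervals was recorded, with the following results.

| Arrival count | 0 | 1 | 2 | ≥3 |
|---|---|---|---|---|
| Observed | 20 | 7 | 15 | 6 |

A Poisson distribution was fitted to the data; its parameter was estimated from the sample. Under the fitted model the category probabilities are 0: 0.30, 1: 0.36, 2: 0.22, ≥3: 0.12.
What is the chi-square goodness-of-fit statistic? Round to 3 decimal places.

Expected counts E_i = n·p_i: 48×0.30 = 14.4, 48×0.36 = 17.28, 48×0.22 = 10.56, 48×0.12 = 5.76.
0: (20 − 14.4)²/14.4 = 31.36/14.4 = 2.1778
1: (7 − 17.28)²/17.28 = 105.6784/17.28 = 6.1156
2: (15 − 10.56)²/10.56 = 19.7136/10.56 = 1.8668
≥3: (6 − 5.76)²/5.76 = 0.0576/5.76 = 0.0100
Sum = 10.170

10.170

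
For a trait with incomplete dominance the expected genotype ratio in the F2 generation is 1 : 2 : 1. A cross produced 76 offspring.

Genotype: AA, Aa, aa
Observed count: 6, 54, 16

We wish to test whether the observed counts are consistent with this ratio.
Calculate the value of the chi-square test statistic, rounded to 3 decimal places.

Ratio total = 4. Expected counts: 76×1/4 = 19, 76×2/4 = 38, 76×1/4 = 19.
cat         O        E   (O−E)²/E
AA          6       19     8.8947
Aa         54       38     6.7368
aa         16       19     0.4737
Sum = 16.105

16.105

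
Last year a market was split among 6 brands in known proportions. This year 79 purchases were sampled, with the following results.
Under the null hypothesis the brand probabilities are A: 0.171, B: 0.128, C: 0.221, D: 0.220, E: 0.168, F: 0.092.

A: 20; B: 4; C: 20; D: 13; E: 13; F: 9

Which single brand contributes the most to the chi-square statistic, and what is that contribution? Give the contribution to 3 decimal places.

B, 3.694

Expected counts E_i = n·p_i: 79×0.171 = 13.509, 79×0.128 = 10.112, 79×0.221 = 17.459, 79×0.220 = 17.38, 79×0.168 = 13.272, 79×0.092 = 7.268.
cat         O        E   (O−E)²/E
A          20   13.509     3.1189
B           4   10.112     3.6943
C          20   17.459     0.3698
D          13    17.38     1.1038
E          13   13.272     0.0056
F           9    7.268     0.4127
The largest term is for B: 3.694.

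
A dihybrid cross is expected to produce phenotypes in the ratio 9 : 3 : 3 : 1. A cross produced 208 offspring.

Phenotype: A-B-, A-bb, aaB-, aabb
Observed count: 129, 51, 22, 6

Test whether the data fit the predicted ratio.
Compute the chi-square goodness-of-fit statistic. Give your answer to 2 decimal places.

16.10

Ratio total = 16. Expected counts: 208×9/16 = 117, 208×3/16 = 39, 208×3/16 = 39, 208×1/16 = 13.
A-B-: (129 − 117)²/117 = 144/117 = 1.231
A-bb: (51 − 39)²/39 = 144/39 = 3.692
aaB-: (22 − 39)²/39 = 289/39 = 7.410
aabb: (6 − 13)²/13 = 49/13 = 3.769
Sum = 16.10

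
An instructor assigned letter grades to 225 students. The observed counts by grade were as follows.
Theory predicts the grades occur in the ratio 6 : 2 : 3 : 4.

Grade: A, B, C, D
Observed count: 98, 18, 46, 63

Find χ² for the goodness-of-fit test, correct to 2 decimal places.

5.68

Ratio total = 15. Expected counts: 225×6/15 = 90, 225×2/15 = 30, 225×3/15 = 45, 225×4/15 = 60.
χ² = (98−90)²/90 + (18−30)²/30 + (46−45)²/45 + (63−60)²/60
   = 0.711 + 4.800 + 0.022 + 0.150
Sum = 5.68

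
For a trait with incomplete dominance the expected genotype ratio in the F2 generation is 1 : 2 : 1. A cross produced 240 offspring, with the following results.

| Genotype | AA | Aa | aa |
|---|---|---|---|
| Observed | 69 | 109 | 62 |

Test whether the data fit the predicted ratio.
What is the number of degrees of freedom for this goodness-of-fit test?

2

There are k = 3 categories and no parameters were estimated from the data, so df = 3 − 1 = 2.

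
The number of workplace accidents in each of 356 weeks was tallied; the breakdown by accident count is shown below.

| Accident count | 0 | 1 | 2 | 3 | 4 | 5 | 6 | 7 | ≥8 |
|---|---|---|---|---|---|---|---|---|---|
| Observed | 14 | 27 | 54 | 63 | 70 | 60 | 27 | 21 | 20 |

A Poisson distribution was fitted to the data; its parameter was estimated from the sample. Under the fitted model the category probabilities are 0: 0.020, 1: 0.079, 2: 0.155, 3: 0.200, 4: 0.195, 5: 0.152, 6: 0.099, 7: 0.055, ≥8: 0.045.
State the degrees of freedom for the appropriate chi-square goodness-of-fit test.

7

There are k = 9 categories and 1 parameter estimated from the data, so df = 9 − 1 − 1 = 7.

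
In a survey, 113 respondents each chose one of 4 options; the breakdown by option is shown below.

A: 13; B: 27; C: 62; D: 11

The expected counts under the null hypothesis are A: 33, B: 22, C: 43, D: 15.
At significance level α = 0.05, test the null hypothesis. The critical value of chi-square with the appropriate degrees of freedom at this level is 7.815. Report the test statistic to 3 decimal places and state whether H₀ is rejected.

cat         O        E   (O−E)²/E
A          13       33    12.1212
B          27       22     1.1364
C          62       43     8.3953
D          11       15     1.0667
Sum = 22.720
df = 3. Since 22.720 > 7.815, we reject H₀.

22.720; reject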